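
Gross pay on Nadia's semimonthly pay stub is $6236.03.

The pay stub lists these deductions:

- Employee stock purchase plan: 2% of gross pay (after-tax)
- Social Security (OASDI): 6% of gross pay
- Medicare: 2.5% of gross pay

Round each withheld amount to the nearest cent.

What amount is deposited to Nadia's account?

Social Security (OASDI): $6236.03 × 0.06 = $374.16
Medicare: $6236.03 × 0.025 = $155.90
Employee stock purchase plan: $6236.03 × 0.02 = $124.72
Total deductions = $374.16 + $155.90 + $124.72 = $654.78
Net pay = $6236.03 − $654.78 = $5581.25

$5581.25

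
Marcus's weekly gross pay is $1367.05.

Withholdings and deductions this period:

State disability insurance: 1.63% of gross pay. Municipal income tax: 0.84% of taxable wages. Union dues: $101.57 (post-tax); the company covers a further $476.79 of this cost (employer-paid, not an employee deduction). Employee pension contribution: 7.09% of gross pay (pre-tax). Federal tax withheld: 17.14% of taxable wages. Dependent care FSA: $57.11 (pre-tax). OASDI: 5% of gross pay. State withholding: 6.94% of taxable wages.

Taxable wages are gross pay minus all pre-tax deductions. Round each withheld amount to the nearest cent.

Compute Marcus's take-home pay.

$718.54

Employee pension contribution: $1367.05 × 0.0709 = $96.92
Dependent care FSA: $57.11
Pre-tax total = $96.92 + $57.11 = $154.03
Taxable wages = $1367.05 − $154.03 = $1213.02
State withholding: $1213.02 × 0.0694 = $84.18
Federal tax withheld: $1213.02 × 0.1714 = $207.91
Municipal income tax: $1213.02 × 0.0084 = $10.19
OASDI: $1367.05 × 0.05 = $68.35
State disability insurance: $1367.05 × 0.0163 = $22.28
Union dues: $101.57
(Employer's $476.79 toward union dues is not withheld from the employee.)
Total deductions = $96.92 + $57.11 + $84.18 + $207.91 + $10.19 + $68.35 + $22.28 + $101.57 = $648.51
Net pay = $1367.05 − $648.51 = $718.54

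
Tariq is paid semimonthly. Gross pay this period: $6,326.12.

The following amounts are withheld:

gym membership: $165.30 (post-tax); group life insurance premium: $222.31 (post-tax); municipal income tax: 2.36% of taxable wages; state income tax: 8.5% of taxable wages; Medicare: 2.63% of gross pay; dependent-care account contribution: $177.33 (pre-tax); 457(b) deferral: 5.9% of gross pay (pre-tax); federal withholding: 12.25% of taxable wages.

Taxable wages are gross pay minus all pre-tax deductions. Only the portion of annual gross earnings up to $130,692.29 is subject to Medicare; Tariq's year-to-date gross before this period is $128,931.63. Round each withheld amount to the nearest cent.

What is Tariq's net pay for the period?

$4,006.91

457(b) deferral: $6,326.12 × 0.059 = $373.24
Dependent-care account contribution: $177.33
Pre-tax total = $373.24 + $177.33 = $550.57
Taxable wages = $6,326.12 − $550.57 = $5,775.55
State income tax: $5,775.55 × 0.085 = $490.92
Federal withholding: $5,775.55 × 0.1225 = $707.50
Municipal income tax: $5,775.55 × 0.0236 = $136.30
Medicare: only $130,692.29 − $128,931.63 = $1,760.66 of this check is subject → $1,760.66 × 0.0263 = $46.31
Group life insurance premium: $222.31
Gym membership: $165.30
Total deductions = $373.24 + $177.33 + $490.92 + $707.50 + $136.30 + $46.31 + $222.31 + $165.30 = $2,319.21
Net pay = $6,326.12 − $2,319.21 = $4,006.91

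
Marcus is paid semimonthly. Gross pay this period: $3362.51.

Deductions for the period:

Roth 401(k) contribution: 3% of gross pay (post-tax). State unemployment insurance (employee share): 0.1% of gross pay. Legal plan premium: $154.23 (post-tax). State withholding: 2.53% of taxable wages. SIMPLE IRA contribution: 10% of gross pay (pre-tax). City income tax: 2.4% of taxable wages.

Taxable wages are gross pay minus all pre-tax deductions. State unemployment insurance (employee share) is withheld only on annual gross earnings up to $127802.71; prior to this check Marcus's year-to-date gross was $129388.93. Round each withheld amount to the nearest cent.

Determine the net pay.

SIMPLE IRA contribution: $3362.51 × 0.1 = $336.25
Taxable wages = $3362.51 − $336.25 = $3026.26
City income tax: $3026.26 × 0.024 = $72.63
State withholding: $3026.26 × 0.0253 = $76.56
State unemployment insurance (employee share): annual cap $127802.71 already reached (YTD $129388.93), so $0.00
Legal plan premium: $154.23
Roth 401(k) contribution: $3362.51 × 0.03 = $100.88
Total deductions = $336.25 + $72.63 + $76.56 + $0.00 + $154.23 + $100.88 = $740.55
Net pay = $3362.51 − $740.55 = $2621.96

$2621.96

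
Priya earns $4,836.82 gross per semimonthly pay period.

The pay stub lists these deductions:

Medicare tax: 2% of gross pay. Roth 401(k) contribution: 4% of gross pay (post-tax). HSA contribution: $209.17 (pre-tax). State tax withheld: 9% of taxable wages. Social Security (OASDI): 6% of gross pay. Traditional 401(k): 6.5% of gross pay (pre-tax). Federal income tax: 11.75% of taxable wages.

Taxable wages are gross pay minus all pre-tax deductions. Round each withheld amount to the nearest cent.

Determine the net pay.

$2,837.84

Traditional 401(k): $4,836.82 × 0.065 = $314.39
HSA contribution: $209.17
Pre-tax total = $314.39 + $209.17 = $523.56
Taxable wages = $4,836.82 − $523.56 = $4,313.26
State tax withheld: $4,313.26 × 0.09 = $388.19
Federal income tax: $4,313.26 × 0.1175 = $506.81
Medicare tax: $4,836.82 × 0.02 = $96.74
Social Security (OASDI): $4,836.82 × 0.06 = $290.21
Roth 401(k) contribution: $4,836.82 × 0.04 = $193.47
Total deductions = $314.39 + $209.17 + $388.19 + $506.81 + $96.74 + $290.21 + $193.47 = $1,998.98
Net pay = $4,836.82 − $1,998.98 = $2,837.84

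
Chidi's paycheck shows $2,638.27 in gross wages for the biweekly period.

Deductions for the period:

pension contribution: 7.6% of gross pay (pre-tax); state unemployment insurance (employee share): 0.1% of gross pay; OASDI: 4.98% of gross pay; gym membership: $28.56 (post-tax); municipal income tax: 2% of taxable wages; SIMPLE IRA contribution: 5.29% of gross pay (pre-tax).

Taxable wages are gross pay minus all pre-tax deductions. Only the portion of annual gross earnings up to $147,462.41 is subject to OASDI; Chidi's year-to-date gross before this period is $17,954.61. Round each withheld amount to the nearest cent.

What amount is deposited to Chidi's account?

SIMPLE IRA contribution: $2,638.27 × 0.0529 = $139.56
Pension contribution: $2,638.27 × 0.076 = $200.51
Pre-tax total = $139.56 + $200.51 = $340.07
Taxable wages = $2,638.27 − $340.07 = $2,298.20
Municipal income tax: $2,298.20 × 0.02 = $45.96
OASDI: cap not yet reached, full $2,638.27 is subject → $2,638.27 × 0.0498 = $131.39
State unemployment insurance (employee share): $2,638.27 × 0.001 = $2.64
Gym membership: $28.56
Total deductions = $139.56 + $200.51 + $45.96 + $131.39 + $2.64 + $28.56 = $548.62
Net pay = $2,638.27 − $548.62 = $2,089.65

$2,089.65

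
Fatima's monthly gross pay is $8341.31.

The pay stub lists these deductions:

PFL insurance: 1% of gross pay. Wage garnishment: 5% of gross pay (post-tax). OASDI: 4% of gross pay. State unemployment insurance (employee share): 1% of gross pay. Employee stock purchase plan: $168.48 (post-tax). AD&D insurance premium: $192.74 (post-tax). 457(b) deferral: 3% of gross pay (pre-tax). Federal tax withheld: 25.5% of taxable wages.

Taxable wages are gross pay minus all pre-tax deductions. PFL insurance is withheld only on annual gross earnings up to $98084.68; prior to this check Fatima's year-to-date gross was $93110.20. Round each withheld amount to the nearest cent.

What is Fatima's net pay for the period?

$4782.76

457(b) deferral: $8341.31 × 0.03 = $250.24
Taxable wages = $8341.31 − $250.24 = $8091.07
Federal tax withheld: $8091.07 × 0.255 = $2063.22
State unemployment insurance (employee share): $8341.31 × 0.01 = $83.41
OASDI: $8341.31 × 0.04 = $333.65
PFL insurance: only $98084.68 − $93110.20 = $4974.48 of this check is subject → $4974.48 × 0.01 = $49.74
Wage garnishment: $8341.31 × 0.05 = $417.07
Employee stock purchase plan: $168.48
AD&D insurance premium: $192.74
Total deductions = $250.24 + $2063.22 + $83.41 + $333.65 + $49.74 + $417.07 + $168.48 + $192.74 = $3558.55
Net pay = $8341.31 − $3558.55 = $4782.76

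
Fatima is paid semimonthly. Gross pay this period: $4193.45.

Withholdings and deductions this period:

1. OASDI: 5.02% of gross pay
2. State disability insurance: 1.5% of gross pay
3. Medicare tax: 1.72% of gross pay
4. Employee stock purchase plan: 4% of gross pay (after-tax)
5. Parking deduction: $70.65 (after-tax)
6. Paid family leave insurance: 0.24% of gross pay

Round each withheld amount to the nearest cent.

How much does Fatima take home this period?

OASDI: $4193.45 × 0.0502 = $210.51
Medicare tax: $4193.45 × 0.0172 = $72.13
State disability insurance: $4193.45 × 0.015 = $62.90
Paid family leave insurance: $4193.45 × 0.0024 = $10.06
Parking deduction: $70.65
Employee stock purchase plan: $4193.45 × 0.04 = $167.74
Total deductions = $210.51 + $72.13 + $62.90 + $10.06 + $70.65 + $167.74 = $593.99
Net pay = $4193.45 − $593.99 = $3599.46

$3599.46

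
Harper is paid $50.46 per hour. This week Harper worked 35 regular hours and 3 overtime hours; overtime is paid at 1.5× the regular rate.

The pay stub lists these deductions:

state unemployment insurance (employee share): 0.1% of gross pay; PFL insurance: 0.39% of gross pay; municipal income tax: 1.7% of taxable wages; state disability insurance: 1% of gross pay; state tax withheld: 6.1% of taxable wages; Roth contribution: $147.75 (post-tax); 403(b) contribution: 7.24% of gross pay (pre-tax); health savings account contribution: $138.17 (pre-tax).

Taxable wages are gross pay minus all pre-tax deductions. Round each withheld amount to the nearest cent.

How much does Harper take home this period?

$1,399.82

Regular pay: 35 × $50.46 = $1,766.10
Overtime pay: 3 × $50.46 × 1.5 = $227.07
Gross pay = $1,766.10 + $227.07 = $1,993.17
403(b) contribution: $1,993.17 × 0.0724 = $144.31
Health savings account contribution: $138.17
Pre-tax total = $144.31 + $138.17 = $282.48
Taxable wages = $1,993.17 − $282.48 = $1,710.69
Municipal income tax: $1,710.69 × 0.017 = $29.08
State tax withheld: $1,710.69 × 0.061 = $104.35
State disability insurance: $1,993.17 × 0.01 = $19.93
State unemployment insurance (employee share): $1,993.17 × 0.001 = $1.99
PFL insurance: $1,993.17 × 0.0039 = $7.77
Roth contribution: $147.75
Total deductions = $144.31 + $138.17 + $29.08 + $104.35 + $19.93 + $1.99 + $7.77 + $147.75 = $593.35
Net pay = $1,993.17 − $593.35 = $1,399.82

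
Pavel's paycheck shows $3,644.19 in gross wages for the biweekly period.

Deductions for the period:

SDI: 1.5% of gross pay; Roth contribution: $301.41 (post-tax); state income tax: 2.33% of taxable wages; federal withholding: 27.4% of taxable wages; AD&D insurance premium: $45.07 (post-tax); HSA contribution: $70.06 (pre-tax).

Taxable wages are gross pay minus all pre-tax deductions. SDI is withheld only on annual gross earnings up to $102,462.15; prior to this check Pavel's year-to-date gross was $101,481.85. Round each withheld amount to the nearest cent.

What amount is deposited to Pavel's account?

$2,150.36

HSA contribution: $70.06
Taxable wages = $3,644.19 − $70.06 = $3,574.13
State income tax: $3,574.13 × 0.0233 = $83.28
Federal withholding: $3,574.13 × 0.274 = $979.31
SDI: only $102,462.15 − $101,481.85 = $980.30 of this check is subject → $980.30 × 0.015 = $14.70
Roth contribution: $301.41
AD&D insurance premium: $45.07
Total deductions = $70.06 + $83.28 + $979.31 + $14.70 + $301.41 + $45.07 = $1,493.83
Net pay = $3,644.19 − $1,493.83 = $2,150.36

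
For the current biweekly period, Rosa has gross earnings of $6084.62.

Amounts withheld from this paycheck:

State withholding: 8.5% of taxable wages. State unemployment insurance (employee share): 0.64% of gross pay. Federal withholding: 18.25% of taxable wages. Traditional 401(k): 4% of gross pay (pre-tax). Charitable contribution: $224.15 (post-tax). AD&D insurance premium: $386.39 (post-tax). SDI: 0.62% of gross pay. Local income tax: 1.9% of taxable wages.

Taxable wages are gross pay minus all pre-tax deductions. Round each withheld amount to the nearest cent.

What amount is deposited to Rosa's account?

$3480.52

Traditional 401(k): $6084.62 × 0.04 = $243.38
Taxable wages = $6084.62 − $243.38 = $5841.24
Federal withholding: $5841.24 × 0.1825 = $1066.03
Local income tax: $5841.24 × 0.019 = $110.98
State withholding: $5841.24 × 0.085 = $496.51
SDI: $6084.62 × 0.0062 = $37.72
State unemployment insurance (employee share): $6084.62 × 0.0064 = $38.94
AD&D insurance premium: $386.39
Charitable contribution: $224.15
Total deductions = $243.38 + $1066.03 + $110.98 + $496.51 + $37.72 + $38.94 + $386.39 + $224.15 = $2604.10
Net pay = $6084.62 − $2604.10 = $3480.52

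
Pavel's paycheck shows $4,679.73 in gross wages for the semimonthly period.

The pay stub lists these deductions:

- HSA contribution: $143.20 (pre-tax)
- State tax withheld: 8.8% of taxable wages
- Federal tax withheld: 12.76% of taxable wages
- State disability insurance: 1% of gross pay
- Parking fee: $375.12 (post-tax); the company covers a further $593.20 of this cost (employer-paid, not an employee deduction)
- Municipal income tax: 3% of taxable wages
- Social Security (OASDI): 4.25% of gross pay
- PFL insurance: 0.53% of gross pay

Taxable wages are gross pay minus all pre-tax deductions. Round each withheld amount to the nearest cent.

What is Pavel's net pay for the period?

HSA contribution: $143.20
Taxable wages = $4,679.73 − $143.20 = $4,536.53
Federal tax withheld: $4,536.53 × 0.1276 = $578.86
State tax withheld: $4,536.53 × 0.088 = $399.21
Municipal income tax: $4,536.53 × 0.03 = $136.10
PFL insurance: $4,679.73 × 0.0053 = $24.80
State disability insurance: $4,679.73 × 0.01 = $46.80
Social Security (OASDI): $4,679.73 × 0.0425 = $198.89
Parking fee: $375.12
(Employer's $593.20 toward parking fee is not withheld from the employee.)
Total deductions = $143.20 + $578.86 + $399.21 + $136.10 + $24.80 + $46.80 + $198.89 + $375.12 = $1,902.98
Net pay = $4,679.73 − $1,902.98 = $2,776.75

$2,776.75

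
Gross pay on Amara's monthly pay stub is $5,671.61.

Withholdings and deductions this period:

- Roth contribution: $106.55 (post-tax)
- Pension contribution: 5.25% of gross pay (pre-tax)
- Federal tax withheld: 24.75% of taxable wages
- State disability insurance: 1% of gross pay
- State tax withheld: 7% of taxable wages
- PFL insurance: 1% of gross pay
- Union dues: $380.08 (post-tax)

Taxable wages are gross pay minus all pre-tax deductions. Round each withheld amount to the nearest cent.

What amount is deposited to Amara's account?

Pension contribution: $5,671.61 × 0.0525 = $297.76
Taxable wages = $5,671.61 − $297.76 = $5,373.85
State tax withheld: $5,373.85 × 0.07 = $376.17
Federal tax withheld: $5,373.85 × 0.2475 = $1,330.03
PFL insurance: $5,671.61 × 0.01 = $56.72
State disability insurance: $5,671.61 × 0.01 = $56.72
Roth contribution: $106.55
Union dues: $380.08
Total deductions = $297.76 + $376.17 + $1,330.03 + $56.72 + $56.72 + $106.55 + $380.08 = $2,604.03
Net pay = $5,671.61 − $2,604.03 = $3,067.58

$3,067.58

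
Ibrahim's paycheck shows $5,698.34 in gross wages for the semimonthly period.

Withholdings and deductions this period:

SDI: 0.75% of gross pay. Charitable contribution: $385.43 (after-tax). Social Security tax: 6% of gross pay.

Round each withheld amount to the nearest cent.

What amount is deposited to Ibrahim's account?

SDI: $5,698.34 × 0.0075 = $42.74
Social Security tax: $5,698.34 × 0.06 = $341.90
Charitable contribution: $385.43
Total deductions = $42.74 + $341.90 + $385.43 = $770.07
Net pay = $5,698.34 − $770.07 = $4,928.27

$4,928.27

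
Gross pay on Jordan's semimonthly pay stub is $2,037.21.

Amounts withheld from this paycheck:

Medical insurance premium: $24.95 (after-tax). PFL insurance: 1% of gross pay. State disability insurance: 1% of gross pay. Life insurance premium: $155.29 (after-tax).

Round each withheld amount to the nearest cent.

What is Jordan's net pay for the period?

State disability insurance: $2,037.21 × 0.01 = $20.37
PFL insurance: $2,037.21 × 0.01 = $20.37
Life insurance premium: $155.29
Medical insurance premium: $24.95
Total deductions = $20.37 + $20.37 + $155.29 + $24.95 = $220.98
Net pay = $2,037.21 − $220.98 = $1,816.23

$1,816.23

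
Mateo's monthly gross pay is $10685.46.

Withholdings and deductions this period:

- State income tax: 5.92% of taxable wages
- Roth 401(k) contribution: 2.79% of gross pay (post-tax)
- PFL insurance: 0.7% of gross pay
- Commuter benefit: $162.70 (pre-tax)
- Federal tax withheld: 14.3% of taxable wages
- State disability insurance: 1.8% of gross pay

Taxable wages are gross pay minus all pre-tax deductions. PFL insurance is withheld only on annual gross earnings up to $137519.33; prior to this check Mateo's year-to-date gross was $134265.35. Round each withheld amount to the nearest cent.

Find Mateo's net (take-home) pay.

Commuter benefit: $162.70
Taxable wages = $10685.46 − $162.70 = $10522.76
Federal tax withheld: $10522.76 × 0.143 = $1504.75
State income tax: $10522.76 × 0.0592 = $622.95
State disability insurance: $10685.46 × 0.018 = $192.34
PFL insurance: only $137519.33 − $134265.35 = $3253.98 of this check is subject → $3253.98 × 0.007 = $22.78
Roth 401(k) contribution: $10685.46 × 0.0279 = $298.12
Total deductions = $162.70 + $1504.75 + $622.95 + $192.34 + $22.78 + $298.12 = $2803.64
Net pay = $10685.46 − $2803.64 = $7881.82

$7881.82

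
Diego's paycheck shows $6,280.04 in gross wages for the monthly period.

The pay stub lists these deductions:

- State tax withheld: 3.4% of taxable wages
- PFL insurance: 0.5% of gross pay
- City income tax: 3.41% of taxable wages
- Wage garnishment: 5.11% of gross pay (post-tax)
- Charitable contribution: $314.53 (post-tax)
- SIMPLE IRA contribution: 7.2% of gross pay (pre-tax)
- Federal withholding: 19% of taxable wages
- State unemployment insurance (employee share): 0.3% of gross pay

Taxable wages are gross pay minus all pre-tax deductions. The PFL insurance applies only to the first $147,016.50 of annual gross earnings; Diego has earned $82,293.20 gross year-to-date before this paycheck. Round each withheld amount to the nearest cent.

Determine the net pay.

$3,638.02

SIMPLE IRA contribution: $6,280.04 × 0.072 = $452.16
Taxable wages = $6,280.04 − $452.16 = $5,827.88
City income tax: $5,827.88 × 0.0341 = $198.73
Federal withholding: $5,827.88 × 0.19 = $1,107.30
State tax withheld: $5,827.88 × 0.034 = $198.15
State unemployment insurance (employee share): $6,280.04 × 0.003 = $18.84
PFL insurance: cap not yet reached, full $6,280.04 is subject → $6,280.04 × 0.005 = $31.40
Charitable contribution: $314.53
Wage garnishment: $6,280.04 × 0.0511 = $320.91
Total deductions = $452.16 + $198.73 + $1,107.30 + $198.15 + $18.84 + $31.40 + $314.53 + $320.91 = $2,642.02
Net pay = $6,280.04 − $2,642.02 = $3,638.02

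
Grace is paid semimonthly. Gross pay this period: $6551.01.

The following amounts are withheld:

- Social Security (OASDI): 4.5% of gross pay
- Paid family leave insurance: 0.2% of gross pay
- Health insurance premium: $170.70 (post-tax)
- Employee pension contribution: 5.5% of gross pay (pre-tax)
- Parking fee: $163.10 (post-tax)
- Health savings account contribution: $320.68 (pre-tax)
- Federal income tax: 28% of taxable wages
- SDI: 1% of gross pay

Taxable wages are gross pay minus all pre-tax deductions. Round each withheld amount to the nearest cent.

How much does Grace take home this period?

$3519.20

Health savings account contribution: $320.68
Employee pension contribution: $6551.01 × 0.055 = $360.31
Pre-tax total = $320.68 + $360.31 = $680.99
Taxable wages = $6551.01 − $680.99 = $5870.02
Federal income tax: $5870.02 × 0.28 = $1643.61
SDI: $6551.01 × 0.01 = $65.51
Social Security (OASDI): $6551.01 × 0.045 = $294.80
Paid family leave insurance: $6551.01 × 0.002 = $13.10
Health insurance premium: $170.70
Parking fee: $163.10
Total deductions = $320.68 + $360.31 + $1643.61 + $65.51 + $294.80 + $13.10 + $170.70 + $163.10 = $3031.81
Net pay = $6551.01 − $3031.81 = $3519.20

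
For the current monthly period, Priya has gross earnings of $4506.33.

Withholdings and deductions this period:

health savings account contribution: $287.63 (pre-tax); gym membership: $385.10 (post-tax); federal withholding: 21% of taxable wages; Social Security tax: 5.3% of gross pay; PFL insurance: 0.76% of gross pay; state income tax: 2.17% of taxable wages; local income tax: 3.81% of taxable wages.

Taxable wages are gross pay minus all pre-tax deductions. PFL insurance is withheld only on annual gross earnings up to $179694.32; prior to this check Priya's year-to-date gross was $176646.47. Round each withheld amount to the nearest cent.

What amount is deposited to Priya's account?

Health savings account contribution: $287.63
Taxable wages = $4506.33 − $287.63 = $4218.70
Federal withholding: $4218.70 × 0.21 = $885.93
State income tax: $4218.70 × 0.0217 = $91.55
Local income tax: $4218.70 × 0.0381 = $160.73
PFL insurance: only $179694.32 − $176646.47 = $3047.85 of this check is subject → $3047.85 × 0.0076 = $23.16
Social Security tax: $4506.33 × 0.053 = $238.84
Gym membership: $385.10
Total deductions = $287.63 + $885.93 + $91.55 + $160.73 + $23.16 + $238.84 + $385.10 = $2072.94
Net pay = $4506.33 − $2072.94 = $2433.39

$2433.39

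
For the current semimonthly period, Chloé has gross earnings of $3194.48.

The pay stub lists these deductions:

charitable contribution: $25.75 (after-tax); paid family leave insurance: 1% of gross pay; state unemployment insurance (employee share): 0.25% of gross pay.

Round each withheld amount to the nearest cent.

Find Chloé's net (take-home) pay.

$3128.80

Paid family leave insurance: $3194.48 × 0.01 = $31.94
State unemployment insurance (employee share): $3194.48 × 0.0025 = $7.99
Charitable contribution: $25.75
Total deductions = $31.94 + $7.99 + $25.75 = $65.68
Net pay = $3194.48 − $65.68 = $3128.80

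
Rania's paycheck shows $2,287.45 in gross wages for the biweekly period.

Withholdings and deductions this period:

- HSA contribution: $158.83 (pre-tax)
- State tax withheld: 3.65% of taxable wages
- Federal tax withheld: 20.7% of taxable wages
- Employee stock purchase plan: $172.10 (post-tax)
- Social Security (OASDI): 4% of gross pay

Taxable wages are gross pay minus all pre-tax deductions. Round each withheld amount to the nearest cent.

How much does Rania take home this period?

HSA contribution: $158.83
Taxable wages = $2,287.45 − $158.83 = $2,128.62
State tax withheld: $2,128.62 × 0.0365 = $77.69
Federal tax withheld: $2,128.62 × 0.207 = $440.62
Social Security (OASDI): $2,287.45 × 0.04 = $91.50
Employee stock purchase plan: $172.10
Total deductions = $158.83 + $77.69 + $440.62 + $91.50 + $172.10 = $940.74
Net pay = $2,287.45 − $940.74 = $1,346.71

$1,346.71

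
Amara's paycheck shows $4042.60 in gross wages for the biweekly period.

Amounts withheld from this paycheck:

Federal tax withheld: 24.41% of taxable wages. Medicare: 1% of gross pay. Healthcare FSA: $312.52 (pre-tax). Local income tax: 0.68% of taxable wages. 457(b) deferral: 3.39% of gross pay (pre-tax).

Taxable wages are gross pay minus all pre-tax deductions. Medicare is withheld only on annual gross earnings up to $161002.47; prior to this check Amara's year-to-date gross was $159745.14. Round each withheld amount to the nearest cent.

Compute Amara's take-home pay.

Healthcare FSA: $312.52
457(b) deferral: $4042.60 × 0.0339 = $137.04
Pre-tax total = $312.52 + $137.04 = $449.56
Taxable wages = $4042.60 − $449.56 = $3593.04
Federal tax withheld: $3593.04 × 0.2441 = $877.06
Local income tax: $3593.04 × 0.0068 = $24.43
Medicare: only $161002.47 − $159745.14 = $1257.33 of this check is subject → $1257.33 × 0.01 = $12.57
Total deductions = $312.52 + $137.04 + $877.06 + $24.43 + $12.57 = $1363.62
Net pay = $4042.60 − $1363.62 = $2678.98

$2678.98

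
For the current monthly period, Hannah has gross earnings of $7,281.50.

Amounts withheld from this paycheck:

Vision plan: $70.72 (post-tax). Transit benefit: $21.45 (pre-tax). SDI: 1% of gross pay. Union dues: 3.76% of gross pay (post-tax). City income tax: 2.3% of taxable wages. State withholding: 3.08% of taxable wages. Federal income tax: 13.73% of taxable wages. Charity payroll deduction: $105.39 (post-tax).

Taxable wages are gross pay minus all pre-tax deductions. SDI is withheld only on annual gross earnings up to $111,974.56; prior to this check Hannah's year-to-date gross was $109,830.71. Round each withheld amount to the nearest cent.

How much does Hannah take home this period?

Transit benefit: $21.45
Taxable wages = $7,281.50 − $21.45 = $7,260.05
Federal income tax: $7,260.05 × 0.1373 = $996.80
City income tax: $7,260.05 × 0.023 = $166.98
State withholding: $7,260.05 × 0.0308 = $223.61
SDI: only $111,974.56 − $109,830.71 = $2,143.85 of this check is subject → $2,143.85 × 0.01 = $21.44
Union dues: $7,281.50 × 0.0376 = $273.78
Vision plan: $70.72
Charity payroll deduction: $105.39
Total deductions = $21.45 + $996.80 + $166.98 + $223.61 + $21.44 + $273.78 + $70.72 + $105.39 = $1,880.17
Net pay = $7,281.50 − $1,880.17 = $5,401.33

$5,401.33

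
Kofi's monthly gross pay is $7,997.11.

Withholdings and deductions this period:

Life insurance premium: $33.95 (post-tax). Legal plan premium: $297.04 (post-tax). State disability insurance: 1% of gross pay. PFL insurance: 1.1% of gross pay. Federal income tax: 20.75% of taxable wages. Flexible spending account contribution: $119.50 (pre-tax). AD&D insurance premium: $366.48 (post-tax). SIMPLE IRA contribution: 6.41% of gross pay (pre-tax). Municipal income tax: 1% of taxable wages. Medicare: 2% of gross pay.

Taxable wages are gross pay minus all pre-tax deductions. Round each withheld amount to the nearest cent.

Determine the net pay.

SIMPLE IRA contribution: $7,997.11 × 0.0641 = $512.61
Flexible spending account contribution: $119.50
Pre-tax total = $512.61 + $119.50 = $632.11
Taxable wages = $7,997.11 − $632.11 = $7,365.00
Federal income tax: $7,365.00 × 0.2075 = $1,528.24
Municipal income tax: $7,365.00 × 0.01 = $73.65
PFL insurance: $7,997.11 × 0.011 = $87.97
State disability insurance: $7,997.11 × 0.01 = $79.97
Medicare: $7,997.11 × 0.02 = $159.94
AD&D insurance premium: $366.48
Life insurance premium: $33.95
Legal plan premium: $297.04
Total deductions = $512.61 + $119.50 + $1,528.24 + $73.65 + $87.97 + $79.97 + $159.94 + $366.48 + $33.95 + $297.04 = $3,259.35
Net pay = $7,997.11 − $3,259.35 = $4,737.76

$4,737.76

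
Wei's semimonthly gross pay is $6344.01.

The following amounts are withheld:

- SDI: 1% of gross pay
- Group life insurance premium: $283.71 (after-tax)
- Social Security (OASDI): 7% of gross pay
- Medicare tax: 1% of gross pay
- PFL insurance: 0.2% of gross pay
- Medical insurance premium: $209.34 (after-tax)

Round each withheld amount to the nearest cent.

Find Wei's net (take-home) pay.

$5267.31

PFL insurance: $6344.01 × 0.002 = $12.69
SDI: $6344.01 × 0.01 = $63.44
Social Security (OASDI): $6344.01 × 0.07 = $444.08
Medicare tax: $6344.01 × 0.01 = $63.44
Medical insurance premium: $209.34
Group life insurance premium: $283.71
Total deductions = $12.69 + $63.44 + $444.08 + $63.44 + $209.34 + $283.71 = $1076.70
Net pay = $6344.01 − $1076.70 = $5267.31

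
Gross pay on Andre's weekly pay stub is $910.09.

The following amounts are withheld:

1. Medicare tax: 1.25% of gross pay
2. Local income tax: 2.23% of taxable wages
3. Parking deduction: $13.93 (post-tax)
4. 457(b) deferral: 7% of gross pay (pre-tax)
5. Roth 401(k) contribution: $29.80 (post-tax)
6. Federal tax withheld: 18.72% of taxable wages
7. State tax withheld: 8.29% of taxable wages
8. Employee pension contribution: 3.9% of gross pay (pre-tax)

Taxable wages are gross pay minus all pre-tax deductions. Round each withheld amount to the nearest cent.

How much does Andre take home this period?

$518.68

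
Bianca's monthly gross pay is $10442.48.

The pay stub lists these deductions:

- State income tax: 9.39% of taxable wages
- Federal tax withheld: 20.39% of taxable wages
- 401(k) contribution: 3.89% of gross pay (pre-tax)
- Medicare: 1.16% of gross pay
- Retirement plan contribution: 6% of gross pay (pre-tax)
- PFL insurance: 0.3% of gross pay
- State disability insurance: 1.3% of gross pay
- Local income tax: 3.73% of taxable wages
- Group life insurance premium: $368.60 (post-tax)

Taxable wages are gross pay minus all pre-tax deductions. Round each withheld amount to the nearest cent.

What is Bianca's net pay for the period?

$5599.72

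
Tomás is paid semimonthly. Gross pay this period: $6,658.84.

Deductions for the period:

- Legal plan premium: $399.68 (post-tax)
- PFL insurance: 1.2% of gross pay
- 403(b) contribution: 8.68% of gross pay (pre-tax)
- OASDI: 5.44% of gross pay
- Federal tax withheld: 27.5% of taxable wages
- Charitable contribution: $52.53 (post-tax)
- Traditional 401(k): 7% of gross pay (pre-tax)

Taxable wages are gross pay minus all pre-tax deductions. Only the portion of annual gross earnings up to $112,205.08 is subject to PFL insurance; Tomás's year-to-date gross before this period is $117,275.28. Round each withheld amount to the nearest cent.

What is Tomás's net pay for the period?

$3,256.23

Traditional 401(k): $6,658.84 × 0.07 = $466.12
403(b) contribution: $6,658.84 × 0.0868 = $577.99
Pre-tax total = $466.12 + $577.99 = $1,044.11
Taxable wages = $6,658.84 − $1,044.11 = $5,614.73
Federal tax withheld: $5,614.73 × 0.275 = $1,544.05
PFL insurance: annual cap $112,205.08 already reached (YTD $117,275.28), so $0.00
OASDI: $6,658.84 × 0.0544 = $362.24
Charitable contribution: $52.53
Legal plan premium: $399.68
Total deductions = $466.12 + $577.99 + $1,544.05 + $0.00 + $362.24 + $52.53 + $399.68 = $3,402.61
Net pay = $6,658.84 − $3,402.61 = $3,256.23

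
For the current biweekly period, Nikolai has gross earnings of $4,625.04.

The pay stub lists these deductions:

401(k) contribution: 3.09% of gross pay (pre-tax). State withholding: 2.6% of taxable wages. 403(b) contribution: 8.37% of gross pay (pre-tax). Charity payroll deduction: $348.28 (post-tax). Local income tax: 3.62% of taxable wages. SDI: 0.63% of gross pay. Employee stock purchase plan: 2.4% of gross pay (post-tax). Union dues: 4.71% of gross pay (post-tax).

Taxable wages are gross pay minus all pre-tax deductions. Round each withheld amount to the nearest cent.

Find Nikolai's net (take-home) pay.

401(k) contribution: $4,625.04 × 0.0309 = $142.91
403(b) contribution: $4,625.04 × 0.0837 = $387.12
Pre-tax total = $142.91 + $387.12 = $530.03
Taxable wages = $4,625.04 − $530.03 = $4,095.01
State withholding: $4,095.01 × 0.026 = $106.47
Local income tax: $4,095.01 × 0.0362 = $148.24
SDI: $4,625.04 × 0.0063 = $29.14
Union dues: $4,625.04 × 0.0471 = $217.84
Charity payroll deduction: $348.28
Employee stock purchase plan: $4,625.04 × 0.024 = $111.00
Total deductions = $142.91 + $387.12 + $106.47 + $148.24 + $29.14 + $217.84 + $348.28 + $111.00 = $1,491.00
Net pay = $4,625.04 − $1,491.00 = $3,134.04

$3,134.04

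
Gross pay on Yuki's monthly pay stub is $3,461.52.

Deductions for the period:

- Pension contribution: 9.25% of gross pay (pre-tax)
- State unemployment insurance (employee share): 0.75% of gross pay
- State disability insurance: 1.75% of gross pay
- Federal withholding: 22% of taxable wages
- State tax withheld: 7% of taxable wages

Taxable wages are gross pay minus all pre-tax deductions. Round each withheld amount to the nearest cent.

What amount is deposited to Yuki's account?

$2,143.81

Pension contribution: $3,461.52 × 0.0925 = $320.19
Taxable wages = $3,461.52 − $320.19 = $3,141.33
State tax withheld: $3,141.33 × 0.07 = $219.89
Federal withholding: $3,141.33 × 0.22 = $691.09
State disability insurance: $3,461.52 × 0.0175 = $60.58
State unemployment insurance (employee share): $3,461.52 × 0.0075 = $25.96
Total deductions = $320.19 + $219.89 + $691.09 + $60.58 + $25.96 = $1,317.71
Net pay = $3,461.52 − $1,317.71 = $2,143.81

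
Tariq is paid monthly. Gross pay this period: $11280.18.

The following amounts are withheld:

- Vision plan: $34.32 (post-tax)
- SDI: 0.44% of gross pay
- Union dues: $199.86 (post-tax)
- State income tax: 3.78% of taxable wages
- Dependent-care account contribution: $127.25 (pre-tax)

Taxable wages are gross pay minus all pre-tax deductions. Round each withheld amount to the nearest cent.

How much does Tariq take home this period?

$10447.54

Dependent-care account contribution: $127.25
Taxable wages = $11280.18 − $127.25 = $11152.93
State income tax: $11152.93 × 0.0378 = $421.58
SDI: $11280.18 × 0.0044 = $49.63
Union dues: $199.86
Vision plan: $34.32
Total deductions = $127.25 + $421.58 + $49.63 + $199.86 + $34.32 = $832.64
Net pay = $11280.18 − $832.64 = $10447.54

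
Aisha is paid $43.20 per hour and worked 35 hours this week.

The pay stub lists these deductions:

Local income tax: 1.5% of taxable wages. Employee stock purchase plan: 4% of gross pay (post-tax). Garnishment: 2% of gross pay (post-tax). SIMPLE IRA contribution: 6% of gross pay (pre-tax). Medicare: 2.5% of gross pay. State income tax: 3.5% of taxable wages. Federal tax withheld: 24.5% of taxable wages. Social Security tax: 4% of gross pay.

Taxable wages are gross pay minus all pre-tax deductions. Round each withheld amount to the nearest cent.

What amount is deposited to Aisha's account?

Gross pay: 35 × $43.20 = $1,512.00
SIMPLE IRA contribution: $1,512.00 × 0.06 = $90.72
Taxable wages = $1,512.00 − $90.72 = $1,421.28
State income tax: $1,421.28 × 0.035 = $49.74
Federal tax withheld: $1,421.28 × 0.245 = $348.21
Local income tax: $1,421.28 × 0.015 = $21.32
Medicare: $1,512.00 × 0.025 = $37.80
Social Security tax: $1,512.00 × 0.04 = $60.48
Garnishment: $1,512.00 × 0.02 = $30.24
Employee stock purchase plan: $1,512.00 × 0.04 = $60.48
Total deductions = $90.72 + $49.74 + $348.21 + $21.32 + $37.80 + $60.48 + $30.24 + $60.48 = $698.99
Net pay = $1,512.00 − $698.99 = $813.01

$813.01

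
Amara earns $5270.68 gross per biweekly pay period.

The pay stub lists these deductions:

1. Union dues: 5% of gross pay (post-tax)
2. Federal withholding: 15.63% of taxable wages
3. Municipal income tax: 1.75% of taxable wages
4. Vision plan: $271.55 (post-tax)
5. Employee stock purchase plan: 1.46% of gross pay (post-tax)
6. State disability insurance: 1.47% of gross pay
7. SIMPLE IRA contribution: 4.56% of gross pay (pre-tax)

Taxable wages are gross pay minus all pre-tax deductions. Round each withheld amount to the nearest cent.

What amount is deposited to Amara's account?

$3466.56

SIMPLE IRA contribution: $5270.68 × 0.0456 = $240.34
Taxable wages = $5270.68 − $240.34 = $5030.34
Federal withholding: $5030.34 × 0.1563 = $786.24
Municipal income tax: $5030.34 × 0.0175 = $88.03
State disability insurance: $5270.68 × 0.0147 = $77.48
Vision plan: $271.55
Employee stock purchase plan: $5270.68 × 0.0146 = $76.95
Union dues: $5270.68 × 0.05 = $263.53
Total deductions = $240.34 + $786.24 + $88.03 + $77.48 + $271.55 + $76.95 + $263.53 = $1804.12
Net pay = $5270.68 − $1804.12 = $3466.56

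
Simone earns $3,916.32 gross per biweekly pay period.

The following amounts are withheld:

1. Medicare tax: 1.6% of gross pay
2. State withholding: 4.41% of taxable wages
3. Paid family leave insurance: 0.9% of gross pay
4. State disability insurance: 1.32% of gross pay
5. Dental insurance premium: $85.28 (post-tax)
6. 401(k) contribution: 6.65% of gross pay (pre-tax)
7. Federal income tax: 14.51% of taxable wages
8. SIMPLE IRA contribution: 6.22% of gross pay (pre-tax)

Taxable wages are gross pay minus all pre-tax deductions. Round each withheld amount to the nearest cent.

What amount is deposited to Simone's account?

$2,531.79

401(k) contribution: $3,916.32 × 0.0665 = $260.44
SIMPLE IRA contribution: $3,916.32 × 0.0622 = $243.60
Pre-tax total = $260.44 + $243.60 = $504.04
Taxable wages = $3,916.32 − $504.04 = $3,412.28
State withholding: $3,412.28 × 0.0441 = $150.48
Federal income tax: $3,412.28 × 0.1451 = $495.12
Medicare tax: $3,916.32 × 0.016 = $62.66
Paid family leave insurance: $3,916.32 × 0.009 = $35.25
State disability insurance: $3,916.32 × 0.0132 = $51.70
Dental insurance premium: $85.28
Total deductions = $260.44 + $243.60 + $150.48 + $495.12 + $62.66 + $35.25 + $51.70 + $85.28 = $1,384.53
Net pay = $3,916.32 − $1,384.53 = $2,531.79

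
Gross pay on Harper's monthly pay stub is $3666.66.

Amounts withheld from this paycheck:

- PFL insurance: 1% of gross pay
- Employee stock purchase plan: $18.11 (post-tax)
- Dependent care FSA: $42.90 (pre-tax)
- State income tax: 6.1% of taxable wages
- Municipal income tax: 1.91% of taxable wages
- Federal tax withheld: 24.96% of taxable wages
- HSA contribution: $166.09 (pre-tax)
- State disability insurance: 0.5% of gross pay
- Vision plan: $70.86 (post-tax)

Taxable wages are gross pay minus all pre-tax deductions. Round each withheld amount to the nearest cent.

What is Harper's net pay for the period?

$2173.71

HSA contribution: $166.09
Dependent care FSA: $42.90
Pre-tax total = $166.09 + $42.90 = $208.99
Taxable wages = $3666.66 − $208.99 = $3457.67
Municipal income tax: $3457.67 × 0.0191 = $66.04
Federal tax withheld: $3457.67 × 0.2496 = $863.03
State income tax: $3457.67 × 0.061 = $210.92
State disability insurance: $3666.66 × 0.005 = $18.33
PFL insurance: $3666.66 × 0.01 = $36.67
Employee stock purchase plan: $18.11
Vision plan: $70.86
Total deductions = $166.09 + $42.90 + $66.04 + $863.03 + $210.92 + $18.33 + $36.67 + $18.11 + $70.86 = $1492.95
Net pay = $3666.66 − $1492.95 = $2173.71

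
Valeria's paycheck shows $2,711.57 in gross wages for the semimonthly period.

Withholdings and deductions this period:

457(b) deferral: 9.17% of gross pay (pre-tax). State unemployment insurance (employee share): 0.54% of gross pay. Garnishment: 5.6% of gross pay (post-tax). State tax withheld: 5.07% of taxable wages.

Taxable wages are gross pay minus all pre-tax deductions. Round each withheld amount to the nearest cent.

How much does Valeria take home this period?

$2,171.56

457(b) deferral: $2,711.57 × 0.0917 = $248.65
Taxable wages = $2,711.57 − $248.65 = $2,462.92
State tax withheld: $2,462.92 × 0.0507 = $124.87
State unemployment insurance (employee share): $2,711.57 × 0.0054 = $14.64
Garnishment: $2,711.57 × 0.056 = $151.85
Total deductions = $248.65 + $124.87 + $14.64 + $151.85 = $540.01
Net pay = $2,711.57 − $540.01 = $2,171.56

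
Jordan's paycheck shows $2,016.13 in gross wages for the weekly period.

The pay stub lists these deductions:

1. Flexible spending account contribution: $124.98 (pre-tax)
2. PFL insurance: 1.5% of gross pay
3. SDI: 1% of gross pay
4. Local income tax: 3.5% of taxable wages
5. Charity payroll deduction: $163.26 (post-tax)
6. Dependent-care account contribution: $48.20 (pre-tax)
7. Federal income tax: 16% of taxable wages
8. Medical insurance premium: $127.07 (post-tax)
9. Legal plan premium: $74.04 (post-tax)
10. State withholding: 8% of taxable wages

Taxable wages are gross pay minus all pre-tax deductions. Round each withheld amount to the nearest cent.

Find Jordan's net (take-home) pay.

Flexible spending account contribution: $124.98
Dependent-care account contribution: $48.20
Pre-tax total = $124.98 + $48.20 = $173.18
Taxable wages = $2,016.13 − $173.18 = $1,842.95
Local income tax: $1,842.95 × 0.035 = $64.50
State withholding: $1,842.95 × 0.08 = $147.44
Federal income tax: $1,842.95 × 0.16 = $294.87
PFL insurance: $2,016.13 × 0.015 = $30.24
SDI: $2,016.13 × 0.01 = $20.16
Medical insurance premium: $127.07
Charity payroll deduction: $163.26
Legal plan premium: $74.04
Total deductions = $124.98 + $48.20 + $64.50 + $147.44 + $294.87 + $30.24 + $20.16 + $127.07 + $163.26 + $74.04 = $1,094.76
Net pay = $2,016.13 − $1,094.76 = $921.37

$921.37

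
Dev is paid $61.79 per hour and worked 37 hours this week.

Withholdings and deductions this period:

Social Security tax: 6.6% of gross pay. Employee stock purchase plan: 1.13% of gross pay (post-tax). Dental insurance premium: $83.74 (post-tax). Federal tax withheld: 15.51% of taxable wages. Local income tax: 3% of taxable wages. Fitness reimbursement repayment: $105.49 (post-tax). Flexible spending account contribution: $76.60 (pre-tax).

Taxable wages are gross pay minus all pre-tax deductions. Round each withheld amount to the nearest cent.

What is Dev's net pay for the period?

Gross pay: 37 × $61.79 = $2286.23
Flexible spending account contribution: $76.60
Taxable wages = $2286.23 − $76.60 = $2209.63
Local income tax: $2209.63 × 0.03 = $66.29
Federal tax withheld: $2209.63 × 0.1551 = $342.71
Social Security tax: $2286.23 × 0.066 = $150.89
Dental insurance premium: $83.74
Fitness reimbursement repayment: $105.49
Employee stock purchase plan: $2286.23 × 0.0113 = $25.83
Total deductions = $76.60 + $66.29 + $342.71 + $150.89 + $83.74 + $105.49 + $25.83 = $851.55
Net pay = $2286.23 − $851.55 = $1434.68

$1434.68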